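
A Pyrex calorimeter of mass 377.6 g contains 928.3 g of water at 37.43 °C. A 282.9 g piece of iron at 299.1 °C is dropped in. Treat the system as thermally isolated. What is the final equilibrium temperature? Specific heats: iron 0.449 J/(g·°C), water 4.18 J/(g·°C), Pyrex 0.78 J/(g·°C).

T_f ≈ 45.2 °C

Conservation of energy gives ΣQ = 0:
282.9*0.449*(T − 299.1) + 928.3*4.18*(T − 37.43) + 377.6*0.78*(T − 37.43) = 0
(127.02 + 3880.3 + 294.53) T = 127.02*299.1 + 3880.3*37.43 + 294.53*37.43
T ≈ 45.16 °C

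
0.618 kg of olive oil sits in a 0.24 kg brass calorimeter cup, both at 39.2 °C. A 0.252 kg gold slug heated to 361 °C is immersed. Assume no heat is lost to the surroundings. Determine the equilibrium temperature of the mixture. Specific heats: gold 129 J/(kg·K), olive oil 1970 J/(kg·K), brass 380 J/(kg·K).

T_f ≈ 47.0 °C

With ΣQ=0 the equilibrium temperature is the m·c-weighted mean:
T_f = (32.51×361 + 1217.5×39.2 + 91.2×39.2) / (32.51 + 1217.5 + 91.2)
    = 63035 / 1341.2 ≈ 47.00 °C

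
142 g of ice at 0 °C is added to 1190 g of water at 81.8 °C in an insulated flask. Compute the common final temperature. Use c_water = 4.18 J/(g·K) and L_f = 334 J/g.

T_f ≈ 64.6 °C

Conservation of energy gives ΣQ = 0:
melt ice: 142·334 = 47428; warm the meltwater: 593.56 T; water cools: 1190·4.18·(T − 81.8) = 4974.2(T − 81.8)
5567.8 T = 406890 − 47428 = 359462
T ≈ 64.56 °C. Since T > 0 °C, the all-ice-melts assumption holds.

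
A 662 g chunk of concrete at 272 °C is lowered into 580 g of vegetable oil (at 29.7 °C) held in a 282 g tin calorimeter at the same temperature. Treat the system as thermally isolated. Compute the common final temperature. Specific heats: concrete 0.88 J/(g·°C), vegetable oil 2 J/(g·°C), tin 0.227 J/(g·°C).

Setting the total heat transfer to zero:
662*0.88*(T − 272) + 580*2*(T − 29.7) + 282*0.227*(T − 29.7) = 0
582.56(T − 272) + 1160(T − 29.7) + 64.01(T − 29.7) = 0
(582.56 + 1160 + 64.01) T = 582.56*272 + 1160*29.7 + 64.01*29.7
T = 194810/1806.6 ≈ 107.83 °C

T_f ≈ 107.8 °C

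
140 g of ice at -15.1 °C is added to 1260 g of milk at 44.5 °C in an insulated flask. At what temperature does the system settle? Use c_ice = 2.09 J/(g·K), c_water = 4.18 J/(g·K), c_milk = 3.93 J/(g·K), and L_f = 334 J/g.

T_f ≈ 30.6 °C

Setting the total heat transfer to zero:
warm ice to 0 °C: 140×2.09×(0 − (-15.1)) = 4418.3
  melt ice: 140×334 = 46760
  warm the meltwater: 585.2 T
  milk: 4951.8(T − 44.5)
5537 T = 220355 − 51178 = 169177
T ≈ 30.55 °C — above 0 °C, consistent with complete melting.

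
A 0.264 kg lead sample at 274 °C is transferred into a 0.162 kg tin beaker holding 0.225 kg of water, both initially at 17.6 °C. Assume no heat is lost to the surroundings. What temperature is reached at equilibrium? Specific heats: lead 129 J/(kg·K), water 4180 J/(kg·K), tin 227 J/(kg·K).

T_f ≈ 26.2 °C

With ΣQ=0 the equilibrium temperature is the m·c-weighted mean:
T_f = (34.06·274 + 940.5·17.6 + 36.77·17.6) / (34.06 + 940.5 + 36.77)
    = 26531 / 1011.3 ≈ 26.23 °C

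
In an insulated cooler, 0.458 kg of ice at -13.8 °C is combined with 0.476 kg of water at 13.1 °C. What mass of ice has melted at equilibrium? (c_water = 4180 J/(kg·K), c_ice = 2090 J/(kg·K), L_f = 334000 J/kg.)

Heat available from the water dropping to 0 °C: 0.476×4180×13.1 = 26065 J.
Of that, 0.458×2090×13.8 = 13210 J goes to bring the ice to 0 °C, leaving 12855 J.
Fully melting the ice requires m_ice L_f = 0.458×334000 = 152972 J.
That's not enough to melt it all — equilibrium is at 0 °C with ice remaining.
Mass melted = 12855/334000 ≈ 0.03849 kg.

m_melted ≈ 0.0385 kg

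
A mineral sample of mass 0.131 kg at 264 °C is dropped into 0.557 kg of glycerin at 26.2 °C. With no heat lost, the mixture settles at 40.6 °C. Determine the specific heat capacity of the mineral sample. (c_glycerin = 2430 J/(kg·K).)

c ≈ 666 J/(kg·K)

m_s c (T_s − T_f) = m_glycerin c_glycerin (T_f − T_0):
0.131×c×(264 − 40.6) = 0.557×2430×(40.6 − 26.2)
29.27 c = 19491  ⇒  c ≈ 666 J/(kg·K)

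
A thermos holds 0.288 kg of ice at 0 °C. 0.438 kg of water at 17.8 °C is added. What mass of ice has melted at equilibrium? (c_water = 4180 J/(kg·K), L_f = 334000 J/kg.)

Heat available from the water dropping to 0 °C: 0.438·4180·17.8 = 32589 J.
To melt every bit of ice: 0.288·334000 = 96192 J.
That's not enough to melt it all — equilibrium is at 0 °C with ice remaining.
m_melt = 32589 / L_f = 0.09757 kg.

m_melted ≈ 0.0976 kg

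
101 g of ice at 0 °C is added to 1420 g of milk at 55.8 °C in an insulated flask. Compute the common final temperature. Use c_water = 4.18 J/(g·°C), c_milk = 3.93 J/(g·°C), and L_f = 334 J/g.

Let T be the final temperature. ΣQ_i = 0:
melt ice: 101·334 = 33734
  warm the meltwater: 422.18 T
  milk cools: 1420·3.93·(T − 55.8) = 5580.6(T − 55.8)
6002.8 T = 311397 − 33734 = 277663
T ≈ 46.26 °C. Since T > 0 °C, the all-ice-melts assumption holds.

T_f ≈ 46.3 °C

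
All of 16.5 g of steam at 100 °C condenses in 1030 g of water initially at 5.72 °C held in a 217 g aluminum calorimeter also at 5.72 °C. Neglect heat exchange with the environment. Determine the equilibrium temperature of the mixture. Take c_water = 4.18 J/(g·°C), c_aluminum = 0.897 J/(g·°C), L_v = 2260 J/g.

T_f ≈ 15.3 °C

Setting the total heat transfer to zero:
latent heat released on condensation: 16.5·2260 = 37290; condensate cools 100→T: 16.5·4.18·(T − 100) = 68.97(T − 100); original water: 4305.4(T − 5.72); aluminum cup: 217·0.897·(T − 5.72) = 194.65(T − 5.72)
4569 T = 37290 + 6897 + 25740 = 69927
T ≈ 15.30 °C — below 100 °C, confirming all the steam condensed.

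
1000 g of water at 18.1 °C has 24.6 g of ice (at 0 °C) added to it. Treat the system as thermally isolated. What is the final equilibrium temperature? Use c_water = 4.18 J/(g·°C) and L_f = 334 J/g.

Setting the total heat transfer to zero:
melt ice: 24.6·334 = 8216.4; warm the meltwater: 102.83 T; water cools: 1000·4.18·(T − 18.1) = 4180(T − 18.1)
4282.8 T = 75658 − 8216.4 = 67442
T ≈ 15.75 °C (positive, so assuming full melt was valid).

T_f ≈ 15.7 °C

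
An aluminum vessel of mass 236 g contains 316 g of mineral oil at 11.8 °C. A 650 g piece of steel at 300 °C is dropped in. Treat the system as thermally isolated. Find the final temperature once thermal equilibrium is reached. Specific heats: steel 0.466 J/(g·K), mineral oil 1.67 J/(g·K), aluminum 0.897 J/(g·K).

Conservation of energy gives ΣQ = 0:
650·0.466·(T − 300) + 316·1.67·(T − 11.8) + 236·0.897·(T − 11.8) = 0
302.9(T − 300) + 527.72(T − 11.8) + 211.69(T − 11.8) = 0
1042.3 T = 99595
T ≈ 95.55 °C

T_f ≈ 95.6 °C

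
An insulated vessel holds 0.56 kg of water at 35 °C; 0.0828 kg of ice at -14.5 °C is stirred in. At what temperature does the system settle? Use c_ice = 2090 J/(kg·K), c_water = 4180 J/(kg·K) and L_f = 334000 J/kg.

T_f ≈ 19.3 °C

Heat gained plus heat lost sum to zero:
ice -14.5→0 °C: 0.0828×2090×14.5 = 2509.3; latent heat to melt: 0.0828×334000 = 27655; meltwater 0→T: 0.0828×4180×T = 346.1 T; water cools: 0.56×4180×(T − 35) = 2340.8(T − 35)
2686.9 T = 81928 − 30164 = 51764
T ≈ 19.27 °C — above 0 °C, consistent with complete melting.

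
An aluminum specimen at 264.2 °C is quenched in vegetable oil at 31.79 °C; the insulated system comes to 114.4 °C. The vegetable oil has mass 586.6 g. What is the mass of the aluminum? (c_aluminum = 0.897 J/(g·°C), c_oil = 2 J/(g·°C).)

m ≈ 721 g

Taking heat into each body as positive, Σ m c ΔT = 0:
m×0.897×(114.4 − 264.2) + 586.6×2×(114.4 − 31.79) = 0
-134.37 m = -96918
m = -96918/-134.37 ≈ 721.3 g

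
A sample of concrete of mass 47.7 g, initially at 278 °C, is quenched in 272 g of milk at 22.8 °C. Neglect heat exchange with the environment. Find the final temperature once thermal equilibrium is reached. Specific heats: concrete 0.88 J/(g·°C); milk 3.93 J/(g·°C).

Heat gained plus heat lost sum to zero:
47.7·0.88·(T − 278) + 272·3.93·(T − 22.8) = 0
1110.9 T = 36042
T = 36042/1110.9 ≈ 32.44 °C

T_f ≈ 32.4 °C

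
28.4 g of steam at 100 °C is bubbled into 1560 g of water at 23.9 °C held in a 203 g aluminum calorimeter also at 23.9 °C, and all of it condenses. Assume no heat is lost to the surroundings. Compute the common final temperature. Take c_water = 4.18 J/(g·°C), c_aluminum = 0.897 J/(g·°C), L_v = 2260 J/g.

Conservation of energy gives ΣQ = 0:
steam→water at 100 °C releases m L_v = 28.4·2260 = 64184
  condensate cools 100→T: 28.4·4.18·(T − 100) = 118.71(T − 100)
  water warms: 1560·4.18·(T − 23.9) = 6520.8(T − 23.9)
  aluminum cup: 203·0.897·(T − 23.9) = 182.09(T − 23.9)
6821.6 T = 64184 + 11871 + 160199 = 236254
T ≈ 34.63 °C, under the boiling point, so the assumption holds.

T_f ≈ 34.6 °C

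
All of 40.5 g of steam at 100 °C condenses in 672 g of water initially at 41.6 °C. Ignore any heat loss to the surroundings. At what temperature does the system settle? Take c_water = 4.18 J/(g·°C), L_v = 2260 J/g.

T_f ≈ 75.7 °C

Setting the total heat transfer to zero:
steam→water at 100 °C releases m L_v = 40.5·2260 = 91530; condensed water 100 °C→T: 169.29(T − 100); water warms: 672·4.18·(T − 41.6) = 2809(T − 41.6)
2978.2 T = 91530 + 16929 + 116853 = 225312
T ≈ 75.65 °C (< 100 °C, so full condensation is consistent).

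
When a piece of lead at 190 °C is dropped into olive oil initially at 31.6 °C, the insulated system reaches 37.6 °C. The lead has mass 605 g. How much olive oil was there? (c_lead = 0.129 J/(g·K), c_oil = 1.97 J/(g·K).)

Heat lost by the lead = heat gained by the oil:
605×0.129×(190 − 37.6) = m×1.97×(37.6 − 31.6)
11.82 m = 11894  ⇒  m ≈ 1006 g

m ≈ 1010 g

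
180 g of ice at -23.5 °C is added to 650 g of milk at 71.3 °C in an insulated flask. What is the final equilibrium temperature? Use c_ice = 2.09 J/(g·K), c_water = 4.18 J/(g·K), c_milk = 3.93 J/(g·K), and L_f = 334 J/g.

T_f ≈ 34.2 °C

Let T be the final temperature. ΣQ_i = 0:
ice -23.5→0 °C: 180·2.09·23.5 = 8840.7
  fusion: m_ice L_f = 180·334 = 60120
  warm the meltwater: 752.4 T
  milk cools: 650·3.93·(T − 71.3) = 2554.5(T − 71.3)
3306.9 T = 182136 − 68961 = 113175
T ≈ 34.22 °C. Since T > 0 °C, the all-ice-melts assumption holds.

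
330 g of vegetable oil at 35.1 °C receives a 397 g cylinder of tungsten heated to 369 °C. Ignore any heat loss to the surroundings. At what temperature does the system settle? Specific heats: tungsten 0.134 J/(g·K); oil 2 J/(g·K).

T_f ≈ 60.0 °C

Setting the total heat transfer to zero:
397*0.134*(T − 369) + 330*2*(T − 35.1) = 0
53.2(T − 369) + 660(T − 35.1) = 0
(53.2 + 660) T = 53.2*369 + 660*35.1
T = 42796/713.2 ≈ 60.01 °C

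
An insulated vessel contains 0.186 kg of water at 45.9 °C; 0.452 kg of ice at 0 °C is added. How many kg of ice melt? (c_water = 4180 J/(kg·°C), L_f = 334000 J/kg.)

m_melted ≈ 0.107 kg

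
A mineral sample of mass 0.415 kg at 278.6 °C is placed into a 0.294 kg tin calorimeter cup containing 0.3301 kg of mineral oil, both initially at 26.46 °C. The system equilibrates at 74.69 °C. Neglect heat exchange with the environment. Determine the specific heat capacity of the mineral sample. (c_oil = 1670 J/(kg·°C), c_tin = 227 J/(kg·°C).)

c ≈ 352 J/(kg·°C)

Setting the total heat transfer to zero:
0.415×c×(74.69 − 278.6) + 0.3301×1670×(74.69 − 26.46) + 0.294×227×(74.69 − 26.46) = 0
-84.62 c = -29806
c = -29806/-84.62 ≈ 352.2 J/(kg·°C)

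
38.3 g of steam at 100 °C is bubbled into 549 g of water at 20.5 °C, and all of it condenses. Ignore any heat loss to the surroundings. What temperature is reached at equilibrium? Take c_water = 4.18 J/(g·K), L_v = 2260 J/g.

T_f ≈ 60.9 °C

Energy conservation, ΣQ = 0:
latent heat released on condensation: 38.3·2260 = 86558; condensate cools 100→T: 38.3·4.18·(T − 100) = 160.09(T − 100); water warms: 549·4.18·(T − 20.5) = 2294.8(T − 20.5)
2454.9 T = 86558 + 16009 + 47044 = 149611
T ≈ 60.94 °C — below 100 °C, confirming all the steam condensed.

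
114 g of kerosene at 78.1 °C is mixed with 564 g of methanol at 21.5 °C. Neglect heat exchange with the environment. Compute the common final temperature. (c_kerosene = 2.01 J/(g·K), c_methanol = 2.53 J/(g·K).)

T_f ≈ 29.3 °C

T_f = Σ m_i c_i T_i / Σ m_i c_i:
T_f = (229.14*78.1 + 1426.9*21.5) / (229.14 + 1426.9)
    = 48575 / 1656.1 ≈ 29.33 °C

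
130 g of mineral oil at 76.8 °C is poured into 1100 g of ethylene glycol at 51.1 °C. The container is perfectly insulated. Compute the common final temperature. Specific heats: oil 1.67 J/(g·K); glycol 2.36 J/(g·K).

Set heat shed by the hot body equal to heat absorbed by the cold body:
130·1.67·(76.8 − T) = 1100·2.36·(T − 51.1)
217.1(76.8 − T) = 2596(T − 51.1)
2813.1 T = 149329  ⇒  T ≈ 53.08 °C

T_f ≈ 53.1 °C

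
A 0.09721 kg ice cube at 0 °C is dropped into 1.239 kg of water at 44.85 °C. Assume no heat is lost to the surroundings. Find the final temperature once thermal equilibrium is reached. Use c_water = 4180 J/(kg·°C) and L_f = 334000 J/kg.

T_f ≈ 35.8 °C

Net heat exchanged in the isolated system is zero:
melt ice: 0.09721·334000 = 32468
  meltwater 0→T: 0.09721·4180·T = 406.34 T
  water: 5179(T − 44.85)
5585.4 T = 232279 − 32468 = 199811
T ≈ 35.77 °C (positive, so assuming full melt was valid).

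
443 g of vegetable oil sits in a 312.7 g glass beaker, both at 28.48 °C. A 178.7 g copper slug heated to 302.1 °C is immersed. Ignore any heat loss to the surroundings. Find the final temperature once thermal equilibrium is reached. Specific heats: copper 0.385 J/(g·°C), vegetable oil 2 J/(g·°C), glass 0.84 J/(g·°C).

T_f ≈ 43.9 °C

T_f = Σ m_i c_i T_i / Σ m_i c_i:
T_f = (68.8*302.1 + 886*28.48 + 262.67*28.48) / (68.8 + 886 + 262.67)
    = 53498 / 1217.5 ≈ 43.94 °C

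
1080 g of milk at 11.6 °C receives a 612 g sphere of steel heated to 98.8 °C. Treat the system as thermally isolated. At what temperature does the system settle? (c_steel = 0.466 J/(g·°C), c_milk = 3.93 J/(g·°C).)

T_f ≈ 17.1 °C

Setting the total heat transfer to zero:
612·0.466·(T − 98.8) + 1080·3.93·(T − 11.6) = 0
285.19(T − 98.8) + 4244.4(T − 11.6) = 0
4529.6 T = 77412
T = 77412/4529.6 ≈ 17.09 °C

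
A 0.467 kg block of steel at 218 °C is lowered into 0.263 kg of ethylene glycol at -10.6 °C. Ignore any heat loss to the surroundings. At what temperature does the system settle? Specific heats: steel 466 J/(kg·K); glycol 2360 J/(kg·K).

Energy conservation, ΣQ = 0:
0.467×466×(T − 218) + 0.263×2360×(T − (-10.6)) = 0
217.62(T − 218) + 620.68(T − (-10.6)) = 0
838.3 T = 40862
T = 40862/838.3 ≈ 48.74 °C

T_f ≈ 48.7 °C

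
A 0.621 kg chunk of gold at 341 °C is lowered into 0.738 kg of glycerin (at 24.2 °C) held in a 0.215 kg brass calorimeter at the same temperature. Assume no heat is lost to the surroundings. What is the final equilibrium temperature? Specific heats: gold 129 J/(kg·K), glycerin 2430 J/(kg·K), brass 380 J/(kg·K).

T_f ≈ 37.2 °C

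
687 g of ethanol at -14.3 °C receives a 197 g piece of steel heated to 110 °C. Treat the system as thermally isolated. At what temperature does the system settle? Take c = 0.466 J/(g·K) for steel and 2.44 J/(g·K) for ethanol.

T_f ≈ -7.8 °C

Net heat exchanged in the isolated system is zero:
197·0.466·(T − 110) + 687·2.44·(T − (-14.3)) = 0
91.8(T − 110) + 1676.3(T − (-14.3)) = 0
(91.8 + 1676.3) T = 91.8·110 + 1676.3·(-14.3)
T ≈ -7.85 °C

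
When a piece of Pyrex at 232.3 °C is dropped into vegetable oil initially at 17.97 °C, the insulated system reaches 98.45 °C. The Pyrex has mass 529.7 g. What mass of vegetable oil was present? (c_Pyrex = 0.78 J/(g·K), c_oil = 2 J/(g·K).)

m ≈ 344 g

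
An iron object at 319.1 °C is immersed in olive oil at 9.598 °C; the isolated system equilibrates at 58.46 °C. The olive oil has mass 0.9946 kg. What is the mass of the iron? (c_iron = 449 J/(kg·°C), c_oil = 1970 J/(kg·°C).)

m ≈ 0.818 kg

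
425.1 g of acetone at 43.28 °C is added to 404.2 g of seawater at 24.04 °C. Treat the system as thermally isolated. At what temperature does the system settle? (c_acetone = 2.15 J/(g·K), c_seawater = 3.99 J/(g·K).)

T_f ≈ 31.0 °C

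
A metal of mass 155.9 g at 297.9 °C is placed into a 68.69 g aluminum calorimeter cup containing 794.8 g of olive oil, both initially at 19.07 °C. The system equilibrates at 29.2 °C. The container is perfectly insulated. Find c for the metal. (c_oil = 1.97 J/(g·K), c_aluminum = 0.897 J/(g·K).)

Conservation of energy gives ΣQ = 0:
155.9×c×(29.2 − 297.9) + 794.8×1.97×(29.2 − 19.07) + 68.69×0.897×(29.2 − 19.07) = 0
-41890 c = -16485
c = -16485/-41890 ≈ 0.3935 J/(g·K)

c ≈ 0.394 J/(g·K)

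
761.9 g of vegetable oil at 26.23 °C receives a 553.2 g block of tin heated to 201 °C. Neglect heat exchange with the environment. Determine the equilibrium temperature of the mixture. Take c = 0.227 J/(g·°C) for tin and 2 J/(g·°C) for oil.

Conservation of energy gives ΣQ = 0:
553.2*0.227*(T − 201) + 761.9*2*(T − 26.23) = 0
125.58(T − 201) + 1523.8(T − 26.23) = 0
(125.58 + 1523.8) T = 125.58*201 + 1523.8*26.23
T ≈ 39.54 °C

T_f ≈ 39.5 °C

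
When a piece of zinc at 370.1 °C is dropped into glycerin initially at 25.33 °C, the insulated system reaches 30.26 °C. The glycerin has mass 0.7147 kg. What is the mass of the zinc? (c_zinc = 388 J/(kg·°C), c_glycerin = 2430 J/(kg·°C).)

|Q_zinc| = |Q_glycerin|:
m·388·(370.1 − 30.26) = 0.7147·2430·(30.26 − 25.33)
131858 m = 8562  ⇒  m ≈ 0.06493 kg

m ≈ 0.0649 kg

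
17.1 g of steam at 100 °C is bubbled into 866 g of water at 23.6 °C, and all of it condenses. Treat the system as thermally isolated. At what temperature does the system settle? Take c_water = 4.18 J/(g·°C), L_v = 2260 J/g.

T_f ≈ 35.5 °C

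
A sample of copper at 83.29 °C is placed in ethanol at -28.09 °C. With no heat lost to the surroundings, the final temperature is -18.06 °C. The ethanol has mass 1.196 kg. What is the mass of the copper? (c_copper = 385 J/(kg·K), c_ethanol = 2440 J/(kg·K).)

m ≈ 0.75 kg

Heat lost by the copper = heat gained by the ethanol:
m×385×(83.29 − -18.06) = 1.196×2440×(-18.06 − (-28.09))
39020 m = 29270  ⇒  m ≈ 0.7501 kg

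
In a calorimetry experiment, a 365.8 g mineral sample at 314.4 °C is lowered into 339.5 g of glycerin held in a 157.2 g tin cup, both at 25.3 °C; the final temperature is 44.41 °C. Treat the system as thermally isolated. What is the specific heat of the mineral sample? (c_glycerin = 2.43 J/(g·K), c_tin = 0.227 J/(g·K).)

c ≈ 0.167 J/(g·K)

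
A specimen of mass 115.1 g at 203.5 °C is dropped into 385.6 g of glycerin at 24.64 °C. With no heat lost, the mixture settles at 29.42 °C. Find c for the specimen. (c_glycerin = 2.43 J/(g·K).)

c ≈ 0.224 J/(g·K)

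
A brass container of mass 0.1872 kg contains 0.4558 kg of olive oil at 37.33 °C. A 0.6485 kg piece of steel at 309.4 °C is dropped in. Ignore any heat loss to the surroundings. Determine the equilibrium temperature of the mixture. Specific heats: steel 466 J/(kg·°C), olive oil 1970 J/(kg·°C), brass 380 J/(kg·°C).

Energy conservation, ΣQ = 0:
0.6485×466×(T − 309.4) + 0.4558×1970×(T − 37.33) + 0.1872×380×(T − 37.33) = 0
302.2(T − 309.4) + 897.93(T − 37.33) + 71.14(T − 37.33) = 0
1271.3 T = 129676
T ≈ 102.01 °C

T_f ≈ 102.0 °C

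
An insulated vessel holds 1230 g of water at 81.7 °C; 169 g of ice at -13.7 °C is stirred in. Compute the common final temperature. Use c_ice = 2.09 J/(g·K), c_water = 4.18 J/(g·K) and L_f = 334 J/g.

T_f ≈ 61.4 °C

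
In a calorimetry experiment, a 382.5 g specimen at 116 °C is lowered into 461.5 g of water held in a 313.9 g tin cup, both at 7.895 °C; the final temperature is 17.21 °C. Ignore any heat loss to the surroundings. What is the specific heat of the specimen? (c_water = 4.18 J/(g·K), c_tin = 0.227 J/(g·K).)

c ≈ 0.493 J/(g·K)

Taking heat into each body as positive, Σ m c ΔT = 0:
382.5×c×(17.21 − 116) + 461.5×4.18×(17.21 − 7.895) + 313.9×0.227×(17.21 − 7.895) = 0
-37787 c = -18633
c = -18633/-37787 ≈ 0.4931 J/(g·K)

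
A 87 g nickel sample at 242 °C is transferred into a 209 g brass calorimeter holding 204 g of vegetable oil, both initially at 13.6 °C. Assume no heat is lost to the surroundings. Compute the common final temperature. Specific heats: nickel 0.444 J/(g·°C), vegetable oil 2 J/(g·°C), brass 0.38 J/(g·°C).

Setting the total heat transfer to zero:
87×0.444×(T − 242) + 204×2×(T − 13.6) + 209×0.38×(T − 13.6) = 0
(38.63 + 408 + 79.42) T = 38.63×242 + 408×13.6 + 79.42×13.6
T = 15977 / 526.05 = 30.4 °C

T_f ≈ 30.4 °C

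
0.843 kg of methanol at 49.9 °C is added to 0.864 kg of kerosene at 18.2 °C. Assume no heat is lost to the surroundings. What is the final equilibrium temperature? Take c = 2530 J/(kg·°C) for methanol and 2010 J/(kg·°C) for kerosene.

T_f ≈ 35.7 °C

Let T be the final temperature. ΣQ_i = 0:
0.843×2530×(T − 49.9) + 0.864×2010×(T − 18.2) = 0
2132.8(T − 49.9) + 1736.6(T − 18.2) = 0
3869.4 T = 138033
T ≈ 35.67 °C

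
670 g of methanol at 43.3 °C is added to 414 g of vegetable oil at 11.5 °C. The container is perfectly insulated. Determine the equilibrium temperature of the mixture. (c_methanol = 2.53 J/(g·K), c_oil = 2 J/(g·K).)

T_f ≈ 32.9 °C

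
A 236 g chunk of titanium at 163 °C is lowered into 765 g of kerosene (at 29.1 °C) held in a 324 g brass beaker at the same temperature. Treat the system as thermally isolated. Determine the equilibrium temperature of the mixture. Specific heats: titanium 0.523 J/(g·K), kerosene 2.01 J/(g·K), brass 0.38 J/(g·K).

T_f ≈ 38.4 °C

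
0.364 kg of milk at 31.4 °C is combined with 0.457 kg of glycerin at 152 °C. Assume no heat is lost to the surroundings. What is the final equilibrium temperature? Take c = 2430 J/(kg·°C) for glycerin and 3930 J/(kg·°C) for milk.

Net heat exchanged in the isolated system is zero:
0.457*2430*(T − 152) + 0.364*3930*(T − 31.4) = 0
1110.5(T − 152) + 1430.5(T − 31.4) = 0
(1110.5 + 1430.5) T = 1110.5*152 + 1430.5*31.4
T ≈ 84.11 °C

T_f ≈ 84.1 °C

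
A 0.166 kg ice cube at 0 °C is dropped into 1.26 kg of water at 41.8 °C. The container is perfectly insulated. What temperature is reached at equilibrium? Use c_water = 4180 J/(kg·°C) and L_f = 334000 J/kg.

T_f ≈ 27.6 °C

Heat gained plus heat lost sum to zero:
melt ice: 0.166×334000 = 55444; warm the meltwater: 693.88 T; water cools: 1.26×4180×(T − 41.8) = 5266.8(T − 41.8)
5960.7 T = 220152 − 55444 = 164708
T ≈ 27.63 °C — above 0 °C, consistent with complete melting.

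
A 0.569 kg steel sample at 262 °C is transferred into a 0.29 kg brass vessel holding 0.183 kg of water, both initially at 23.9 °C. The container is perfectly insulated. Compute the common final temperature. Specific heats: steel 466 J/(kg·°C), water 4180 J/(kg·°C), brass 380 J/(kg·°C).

T_f ≈ 79.3 °C

With ΣQ=0 the equilibrium temperature is the m·c-weighted mean:
T_f = (265.15*262 + 764.94*23.9 + 110.2*23.9) / (265.15 + 764.94 + 110.2)
    = 90386 / 1140.3 ≈ 79.27 °C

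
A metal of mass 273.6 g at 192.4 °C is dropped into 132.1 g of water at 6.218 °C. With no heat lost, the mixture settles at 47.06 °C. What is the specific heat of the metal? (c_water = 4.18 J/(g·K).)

c ≈ 0.567 J/(g·K)

m_s c (T_s − T_f) = m_water c_water (T_f − T_0):
273.6·c·(192.4 − 47.06) = 132.1·4.18·(47.06 − 6.218)
39765 c = 22552  ⇒  c ≈ 0.5671 J/(g·K)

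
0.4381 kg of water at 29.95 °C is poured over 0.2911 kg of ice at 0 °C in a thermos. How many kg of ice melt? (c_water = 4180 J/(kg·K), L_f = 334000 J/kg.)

m_melted ≈ 0.164 kg

Cooling the water to 0 °C releases 0.4381·4180·29.95 = 54846 J.
To melt every bit of ice: 0.2911·334000 = 97227 J.
54846 J < 97227 J, so only part of the ice melts and the system sits at 0 °C.
m_melt = 54846 / L_f = 0.1642 kg.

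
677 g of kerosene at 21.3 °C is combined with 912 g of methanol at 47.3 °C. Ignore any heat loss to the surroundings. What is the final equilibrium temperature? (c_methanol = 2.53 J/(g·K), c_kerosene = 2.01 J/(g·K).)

T_f ≈ 37.7 °C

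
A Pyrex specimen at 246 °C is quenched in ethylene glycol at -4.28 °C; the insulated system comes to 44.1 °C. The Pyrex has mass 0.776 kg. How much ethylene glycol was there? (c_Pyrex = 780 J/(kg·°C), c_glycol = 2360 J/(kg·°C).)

Setting the total heat transfer to zero:
0.776×780×(44.1 − 246) + m×2360×(44.1 − (-4.28)) = 0
114177 m = 122206
m = 122206/114177 ≈ 1.07 kg

m ≈ 1.07 kg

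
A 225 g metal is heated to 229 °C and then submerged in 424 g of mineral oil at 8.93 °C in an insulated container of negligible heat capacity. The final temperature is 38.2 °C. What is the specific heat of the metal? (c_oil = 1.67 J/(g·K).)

c ≈ 0.483 J/(g·K)

Heat lost by the metal = heat gained by the oil:
225×c×(229 − 38.2) = 424×1.67×(38.2 − 8.93)
42930 c = 20726  ⇒  c ≈ 0.4828 J/(g·K)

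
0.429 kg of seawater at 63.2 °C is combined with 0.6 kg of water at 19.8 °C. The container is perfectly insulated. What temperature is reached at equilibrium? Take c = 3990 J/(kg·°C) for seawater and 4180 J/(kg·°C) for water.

T_f ≈ 37.4 °C

Setting the total heat transfer to zero:
0.429×3990×(T − 63.2) + 0.6×4180×(T − 19.8) = 0
1711.7(T − 63.2) + 2508(T − 19.8) = 0
4219.7 T = 157838
T = 157838 / 4219.7 = 37.4 °C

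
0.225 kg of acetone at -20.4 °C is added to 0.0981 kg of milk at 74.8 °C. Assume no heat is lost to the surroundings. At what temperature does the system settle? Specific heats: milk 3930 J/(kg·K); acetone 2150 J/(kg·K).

Net heat exchanged in the isolated system is zero:
0.0981*3930*(T − 74.8) + 0.225*2150*(T − (-20.4)) = 0
869.28 T = 18969
T ≈ 21.82 °C

T_f ≈ 21.8 °C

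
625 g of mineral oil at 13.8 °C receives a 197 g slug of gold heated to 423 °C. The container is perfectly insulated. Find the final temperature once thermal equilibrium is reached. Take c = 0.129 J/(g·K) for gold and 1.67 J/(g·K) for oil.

Let T be the final temperature. ΣQ_i = 0:
197×0.129×(T − 423) + 625×1.67×(T − 13.8) = 0
1069.2 T = 25153
T = 25153/1069.2 ≈ 23.53 °C

T_f ≈ 23.5 °C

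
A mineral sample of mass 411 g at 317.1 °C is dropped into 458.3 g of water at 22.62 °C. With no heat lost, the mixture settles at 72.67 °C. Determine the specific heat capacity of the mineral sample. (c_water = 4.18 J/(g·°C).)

c ≈ 0.954 J/(g·°C)

Heat gained plus heat lost sum to zero:
411·c·(72.67 − 317.1) + 458.3·4.18·(72.67 − 22.62) = 0
-100461 c = -95880
c = -95880/-100461 ≈ 0.9544 J/(g·°C)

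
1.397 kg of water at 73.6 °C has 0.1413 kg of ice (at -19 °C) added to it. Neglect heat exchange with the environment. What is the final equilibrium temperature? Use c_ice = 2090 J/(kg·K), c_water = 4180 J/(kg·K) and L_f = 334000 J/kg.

T_f ≈ 58.6 °C

Energy balance with sensible and latent terms:
ice -19→0 °C: 0.1413·2090·19 = 5611; latent heat to melt: 0.1413·334000 = 47194; warm the meltwater: 590.63 T; water cools: 1.397·4180·(T − 73.6) = 5839.5(T − 73.6)
6430.1 T = 429784 − 52805 = 376979
T ≈ 58.63 °C. Since T > 0 °C, the all-ice-melts assumption holds.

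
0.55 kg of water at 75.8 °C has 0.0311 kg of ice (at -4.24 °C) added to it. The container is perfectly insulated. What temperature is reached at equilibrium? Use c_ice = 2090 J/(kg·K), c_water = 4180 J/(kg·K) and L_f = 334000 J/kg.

T_f ≈ 67.4 °C

Sum of m c ΔT and latent-heat terms is zero:
ice -4.24→0 °C: 0.0311·2090·4.24 = 275.6; fusion: m_ice L_f = 0.0311·334000 = 10387; meltwater 0→T: 0.0311·4180·T = 130 T; water cools: 0.55·4180·(T − 75.8) = 2299(T − 75.8)
2429 T = 174264 − 10663 = 163601
T ≈ 67.35 °C. Since T > 0 °C, the all-ice-melts assumption holds.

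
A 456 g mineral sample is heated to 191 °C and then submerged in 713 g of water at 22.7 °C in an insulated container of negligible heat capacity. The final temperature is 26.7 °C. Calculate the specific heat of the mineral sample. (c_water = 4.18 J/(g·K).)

Energy conservation, ΣQ = 0:
456·c·(26.7 − 191) + 713·4.18·(26.7 − 22.7) = 0
-74921 c = -11921
c = -11921/-74921 ≈ 0.1591 J/(g·K)

c ≈ 0.159 J/(g·K)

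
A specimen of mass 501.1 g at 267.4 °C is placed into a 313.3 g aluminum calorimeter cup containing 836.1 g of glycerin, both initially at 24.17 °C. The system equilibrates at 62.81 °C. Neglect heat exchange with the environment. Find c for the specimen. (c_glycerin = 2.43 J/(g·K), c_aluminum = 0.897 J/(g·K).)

Setting the total heat transfer to zero:
501.1×c×(62.81 − 267.4) + 836.1×2.43×(62.81 − 24.17) + 313.3×0.897×(62.81 − 24.17) = 0
-102520 c = -89365
c = -89365/-102520 ≈ 0.8717 J/(g·K)

c ≈ 0.872 J/(g·K)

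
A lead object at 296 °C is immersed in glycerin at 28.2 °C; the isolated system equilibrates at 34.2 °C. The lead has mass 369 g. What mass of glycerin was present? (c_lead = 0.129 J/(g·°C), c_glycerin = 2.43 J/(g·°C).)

m ≈ 855 g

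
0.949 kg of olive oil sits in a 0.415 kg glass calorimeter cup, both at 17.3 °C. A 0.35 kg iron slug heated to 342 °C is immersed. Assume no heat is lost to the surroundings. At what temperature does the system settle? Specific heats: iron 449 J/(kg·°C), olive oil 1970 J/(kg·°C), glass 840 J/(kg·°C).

T_f ≈ 38.8 °C

Setting the total heat transfer to zero:
0.35·449·(T − 342) + 0.949·1970·(T − 17.3) + 0.415·840·(T − 17.3) = 0
157.15(T − 342) + 1869.5(T − 17.3) + 348.6(T − 17.3) = 0
2375.3 T = 92119
T = 92119/2375.3 ≈ 38.78 °C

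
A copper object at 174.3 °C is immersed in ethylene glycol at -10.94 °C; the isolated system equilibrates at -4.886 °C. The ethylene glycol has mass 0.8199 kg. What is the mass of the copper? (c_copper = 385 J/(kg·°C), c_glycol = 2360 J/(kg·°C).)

m ≈ 0.17 kg

|Q_copper| = |Q_glycol|:
m·385·(174.3 − -4.886) = 0.8199·2360·(-4.886 − (-10.94))
68987 m = 11714  ⇒  m ≈ 0.1698 kg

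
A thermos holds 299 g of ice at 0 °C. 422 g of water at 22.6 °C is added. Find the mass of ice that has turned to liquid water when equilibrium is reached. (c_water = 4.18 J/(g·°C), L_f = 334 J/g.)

m_melted ≈ 119 g

Water can give up m c ΔT = 422·4.18·22.6 = 39865 J before reaching 0 °C.
Melting all 299 g of ice would need 299·334 = 99866 J.
That's not enough to melt it all — equilibrium is at 0 °C with ice remaining.
m_melt = 39865 / L_f = 119.4 g.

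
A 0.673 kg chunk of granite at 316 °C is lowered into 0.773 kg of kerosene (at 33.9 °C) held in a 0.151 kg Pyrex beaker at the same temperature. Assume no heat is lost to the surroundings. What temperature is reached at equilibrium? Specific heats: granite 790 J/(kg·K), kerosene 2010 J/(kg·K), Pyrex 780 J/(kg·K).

T_f ≈ 102.0 °C

Conservation of energy gives ΣQ = 0:
0.673·790·(T − 316) + 0.773·2010·(T − 33.9) + 0.151·780·(T − 33.9) = 0
531.67(T − 316) + 1553.7(T − 33.9) + 117.78(T − 33.9) = 0
(531.67 + 1553.7 + 117.78) T = 531.67·316 + 1553.7·33.9 + 117.78·33.9
T = 224672 / 2203.2 = 102 °C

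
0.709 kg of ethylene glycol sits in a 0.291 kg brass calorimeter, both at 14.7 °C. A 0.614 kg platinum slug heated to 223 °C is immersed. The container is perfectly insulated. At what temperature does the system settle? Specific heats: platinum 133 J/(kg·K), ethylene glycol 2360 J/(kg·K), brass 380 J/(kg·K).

With ΣQ=0 the equilibrium temperature is the m·c-weighted mean:
T_f = (81.66·223 + 1673.2·14.7 + 110.58·14.7) / (81.66 + 1673.2 + 110.58)
    = 44433 / 1865.5 ≈ 23.82 °C

T_f ≈ 23.8 °C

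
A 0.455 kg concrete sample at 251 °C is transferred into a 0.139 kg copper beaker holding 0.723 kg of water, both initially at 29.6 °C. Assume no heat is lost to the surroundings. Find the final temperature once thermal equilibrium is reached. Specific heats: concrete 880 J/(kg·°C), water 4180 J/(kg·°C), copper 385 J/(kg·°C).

T_f ≈ 55.1 °C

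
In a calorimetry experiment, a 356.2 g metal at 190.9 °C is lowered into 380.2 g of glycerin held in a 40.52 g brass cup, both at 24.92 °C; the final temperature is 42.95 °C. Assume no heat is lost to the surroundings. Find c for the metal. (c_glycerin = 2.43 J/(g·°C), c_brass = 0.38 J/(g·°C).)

c ≈ 0.321 J/(g·°C)

Heat gained plus heat lost sum to zero:
356.2·c·(42.95 − 190.9) + 380.2·2.43·(42.95 − 24.92) + 40.52·0.38·(42.95 − 24.92) = 0
-52700 c = -16935
c = -16935/-52700 ≈ 0.3214 J/(g·°C)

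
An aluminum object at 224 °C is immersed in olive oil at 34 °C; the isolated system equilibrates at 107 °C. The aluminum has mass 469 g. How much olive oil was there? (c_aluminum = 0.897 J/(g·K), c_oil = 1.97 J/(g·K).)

Heat gained plus heat lost sum to zero:
469·0.897·(107 − 224) + m·1.97·(107 − 34) = 0
143.81 m = 49221
m = 49221/143.81 ≈ 342.3 g

m ≈ 342 g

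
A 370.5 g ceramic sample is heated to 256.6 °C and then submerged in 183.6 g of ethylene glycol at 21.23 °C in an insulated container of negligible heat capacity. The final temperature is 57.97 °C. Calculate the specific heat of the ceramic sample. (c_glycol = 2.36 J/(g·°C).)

Heat lost by the ceramic sample = heat gained by the glycol:
370.5×c×(256.6 − 57.97) = 183.6×2.36×(57.97 − 21.23)
73592 c = 15919  ⇒  c ≈ 0.2163 J/(g·°C)

c ≈ 0.216 J/(g·°C)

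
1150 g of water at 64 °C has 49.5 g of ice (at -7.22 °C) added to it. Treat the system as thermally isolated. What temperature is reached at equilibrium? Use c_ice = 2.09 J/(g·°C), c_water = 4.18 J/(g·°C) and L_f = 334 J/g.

T_f ≈ 57.9 °C

Energy balance with sensible and latent terms:
warm ice to 0 °C: 49.5·2.09·(0 − (-7.22)) = 746.95; fusion: m_ice L_f = 49.5·334 = 16533; warm the meltwater: 206.91 T; water cools: 1150·4.18·(T − 64) = 4807(T − 64)
5013.9 T = 307648 − 17280 = 290368
T ≈ 57.91 °C — above 0 °C, consistent with complete melting.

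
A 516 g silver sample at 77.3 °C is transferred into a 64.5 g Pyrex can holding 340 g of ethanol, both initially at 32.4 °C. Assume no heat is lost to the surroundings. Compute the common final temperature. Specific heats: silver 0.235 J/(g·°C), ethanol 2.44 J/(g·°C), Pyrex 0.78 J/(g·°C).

T_f ≈ 37.8 °C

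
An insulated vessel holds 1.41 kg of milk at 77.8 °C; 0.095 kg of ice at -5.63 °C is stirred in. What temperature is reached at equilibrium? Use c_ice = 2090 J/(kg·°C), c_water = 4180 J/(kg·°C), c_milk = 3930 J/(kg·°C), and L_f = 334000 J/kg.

Energy conservation, ΣQ = 0:
ice -5.63→0 °C: 0.095·2090·5.63 = 1117.8
  melt ice: 0.095·334000 = 31730
  meltwater 0→T: 0.095·4180·T = 397.1 T
  milk: 5541.3(T − 77.8)
5938.4 T = 431113 − 32848 = 398265
T ≈ 67.07 °C (positive, so assuming full melt was valid).

T_f ≈ 67.1 °C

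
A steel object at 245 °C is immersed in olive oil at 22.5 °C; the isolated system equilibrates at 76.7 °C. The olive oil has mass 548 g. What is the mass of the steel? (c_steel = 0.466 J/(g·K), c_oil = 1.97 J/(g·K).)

m ≈ 746 g

Let T be the final temperature. ΣQ_i = 0:
m·0.466·(76.7 − 245) + 548·1.97·(76.7 − 22.5) = 0
-78.43 m = -58512
m = -58512/-78.43 ≈ 746.1 g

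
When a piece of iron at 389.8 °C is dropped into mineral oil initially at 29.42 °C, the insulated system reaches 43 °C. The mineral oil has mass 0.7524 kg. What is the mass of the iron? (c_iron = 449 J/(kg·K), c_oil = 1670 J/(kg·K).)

|Q_iron| = |Q_oil|:
m×449×(389.8 − 43) = 0.7524×1670×(43 − 29.42)
155713 m = 17063  ⇒  m ≈ 0.1096 kg

m ≈ 0.11 kg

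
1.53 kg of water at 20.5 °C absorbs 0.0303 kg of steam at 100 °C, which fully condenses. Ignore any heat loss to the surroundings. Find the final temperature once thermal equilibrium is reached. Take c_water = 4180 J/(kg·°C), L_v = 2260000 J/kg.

T_f ≈ 32.5 °C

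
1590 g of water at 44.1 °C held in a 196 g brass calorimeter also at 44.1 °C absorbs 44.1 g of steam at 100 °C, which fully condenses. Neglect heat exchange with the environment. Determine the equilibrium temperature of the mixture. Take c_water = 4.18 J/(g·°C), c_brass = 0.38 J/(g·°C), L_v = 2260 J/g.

T_f ≈ 60.0 °C

Taking heat into each body as positive, Σ m c ΔT = 0:
steam→water at 100 °C releases m L_v = 44.1×2260 = 99666; condensate cools 100→T: 44.1×4.18×(T − 100) = 184.34(T − 100); original water: 6646.2(T − 44.1); brass cup: 196×0.38×(T − 44.1) = 74.48(T − 44.1)
6905 T = 99666 + 18434 + 296382 = 414482
T ≈ 60.03 °C — below 100 °C, confirming all the steam condensed.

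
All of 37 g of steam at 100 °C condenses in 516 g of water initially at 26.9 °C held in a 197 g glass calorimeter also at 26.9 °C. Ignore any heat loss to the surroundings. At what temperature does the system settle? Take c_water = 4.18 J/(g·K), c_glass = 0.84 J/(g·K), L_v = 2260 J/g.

T_f ≈ 65.2 °C

Energy balance with sensible and latent terms:
condense steam: −37·2260 = −83620; condensed water 100 °C→T: 154.66(T − 100); water warms: 516·4.18·(T − 26.9) = 2156.9(T − 26.9); glass cup: 197·0.84·(T − 26.9) = 165.48(T − 26.9)
2477 T = 83620 + 15466 + 62471 = 161557
T ≈ 65.22 °C, under the boiling point, so the assumption holds.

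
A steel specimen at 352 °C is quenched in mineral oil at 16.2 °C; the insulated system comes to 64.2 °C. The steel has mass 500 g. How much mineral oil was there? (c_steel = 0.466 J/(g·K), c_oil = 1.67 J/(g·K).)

Heat gained plus heat lost sum to zero:
500·0.466·(64.2 − 352) + m·1.67·(64.2 − 16.2) = 0
80.16 m = 67057
m = 67057/80.16 ≈ 836.5 g

m ≈ 837 g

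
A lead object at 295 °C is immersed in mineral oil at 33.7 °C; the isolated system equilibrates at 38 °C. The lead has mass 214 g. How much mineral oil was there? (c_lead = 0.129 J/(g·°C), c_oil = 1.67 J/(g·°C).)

Heat lost by the lead = heat gained by the oil:
214×0.129×(295 − 38) = m×1.67×(38 − 33.7)
7.181 m = 7094.7  ⇒  m ≈ 988 g

m ≈ 988 g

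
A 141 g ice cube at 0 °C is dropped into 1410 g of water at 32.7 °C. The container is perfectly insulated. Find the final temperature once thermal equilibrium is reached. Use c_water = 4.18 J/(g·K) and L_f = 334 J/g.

T_f ≈ 22.5 °C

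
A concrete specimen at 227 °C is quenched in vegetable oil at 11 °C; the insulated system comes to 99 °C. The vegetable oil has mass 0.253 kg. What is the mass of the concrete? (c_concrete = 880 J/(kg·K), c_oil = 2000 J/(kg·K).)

m ≈ 0.395 kg

Taking heat into each body as positive, Σ m c ΔT = 0:
m×880×(99 − 227) + 0.253×2000×(99 − 11) = 0
-112640 m = -44528
m = -44528/-112640 ≈ 0.3953 kg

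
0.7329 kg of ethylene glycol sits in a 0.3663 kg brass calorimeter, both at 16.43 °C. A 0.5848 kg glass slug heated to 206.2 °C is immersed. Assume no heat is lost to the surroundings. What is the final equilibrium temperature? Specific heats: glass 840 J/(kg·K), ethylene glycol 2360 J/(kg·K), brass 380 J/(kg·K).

Taking heat into each body as positive, Σ m c ΔT = 0:
0.5848·840·(T − 206.2) + 0.7329·2360·(T − 16.43) + 0.3663·380·(T − 16.43) = 0
2360.1 T = 131997
T ≈ 55.93 °C

T_f ≈ 55.9 °C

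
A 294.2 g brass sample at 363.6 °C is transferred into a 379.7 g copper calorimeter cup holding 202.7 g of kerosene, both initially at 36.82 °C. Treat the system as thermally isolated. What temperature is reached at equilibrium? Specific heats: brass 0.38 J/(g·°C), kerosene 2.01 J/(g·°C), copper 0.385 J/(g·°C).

T_f ≈ 91.7 °C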